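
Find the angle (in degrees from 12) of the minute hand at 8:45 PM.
The minute hand moves 6 degrees per minute.
At 8:45: 45 x 6 = 270 degrees

Final answer: 270 degrees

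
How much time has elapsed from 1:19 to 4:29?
From 1:19 to 4:29:
(4 x 60 + 29) - (1 x 60 + 19) = 269 - 79 = 190 minutes
= 3 hours and 10 minutes

Final answer: 3 hours and 10 minutes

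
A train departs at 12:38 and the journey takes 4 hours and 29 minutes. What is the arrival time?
Starting time: 12:38
Adding 29 minutes to 38 minutes: 38 + 29 = 67 minutes = 1 hour and 7 minutes
Adding 4 hours: 12 + 4 + 1 (carry) = 17 - 12 = 5
Final time: 5:07

Final answer: 5:07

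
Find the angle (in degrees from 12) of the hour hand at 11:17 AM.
The hour hand moves 30 degrees per hour and 0.5 degrees per minute.
At 11:17: (11) x 30 + 17 x 0.5 = 330 + 8.5 = 338.5 degrees

Final answer: 338.5 degrees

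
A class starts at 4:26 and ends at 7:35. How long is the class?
From 4:26 to 7:35:
(7 x 60 + 35) - (4 x 60 + 26) = 455 - 266 = 189 minutes
= 3 hours and 9 minutes

Final answer: 3 hours and 9 minutes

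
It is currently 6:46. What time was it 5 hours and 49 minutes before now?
Starting time: 6:46 = 406 total minutes past 12:00
Subtracting: 5 hours and 49 minutes = 349 minutes
406 - 349 = 57 minutes
= 57 minutes past 12:00 = 12:57

Final answer: 12:57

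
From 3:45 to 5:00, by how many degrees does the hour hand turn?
The hour hand moves 0.5 degrees per minute.
Time elapsed: 5:00 - 3:45 = 75 minutes
Angular displacement: 75 x 0.5 = 37.5 degrees

Final answer: 37.5 degrees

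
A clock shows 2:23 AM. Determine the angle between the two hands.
Hour hand position: 2 x 30 + 23 x 0.5 = 71.5 degrees
Minute hand position: 23 x 6 = 138 degrees
Difference: |71.5 - 138| = 66.5 degrees
The angle between the hands is 66.5 degrees

Final answer: 66.5 degrees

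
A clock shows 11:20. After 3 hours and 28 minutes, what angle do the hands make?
First find the time 3 hours and 28 minutes after 11:20.
Total minutes: 11 x 60 + 20 + 3 x 60 + 28 = 888.
888 mod 720 = 168 minutes = 2:48.
Now compute the angle at 2:48:
Hour hand: 2 x 30 + 48 x 0.5 = 84 degrees
Minute hand: 48 x 6 = 288 degrees
Difference: |84 - 288| = 204 degrees
Smaller angle: 360 - 204 = 156 degrees

Final answer: 156 degrees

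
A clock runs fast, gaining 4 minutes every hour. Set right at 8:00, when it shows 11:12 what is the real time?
For every 60 true minutes, the faulty clock advances 64 minutes, so 1 faulty-clock minute corresponds to 60/64 true minutes.
From 8:00 to 11:12 on the faulty dial is 192 minutes.
True elapsed: 192 x 60/64 = 180 minutes = 3 hours.
True time: 8:00 + 3 hours = 11:00.

Final answer: 11:00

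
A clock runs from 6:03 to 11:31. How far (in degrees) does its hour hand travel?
The hour hand moves 0.5 degrees per minute.
Time elapsed: 11:31 - 6:03 = 328 minutes
Angular displacement: 328 x 0.5 = 164 degrees

Final answer: 164 degrees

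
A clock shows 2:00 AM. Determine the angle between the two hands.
Hour hand position: 2 x 30 + 0 x 0.5 = 60 degrees
Minute hand position: 0 x 6 = 0 degrees
Difference: |60 - 0| = 60 degrees
The angle between the hands is 60 degrees

Final answer: 60 degrees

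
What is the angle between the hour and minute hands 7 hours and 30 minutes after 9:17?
First find the time 7 hours and 30 minutes after 9:17.
Total minutes: 9 x 60 + 17 + 7 x 60 + 30 = 1007.
1007 mod 720 = 287 minutes = 4:47.
Now compute the angle at 4:47:
Hour hand: 4 x 30 + 47 x 0.5 = 143.5 degrees
Minute hand: 47 x 6 = 282 degrees
Difference: |143.5 - 282| = 138.5 degrees
The angle is 138.5 degrees

Final answer: 138.5 degrees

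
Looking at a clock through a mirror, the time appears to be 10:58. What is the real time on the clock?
Reflection across the vertical (12-6) axis maps a hand at angle A degrees to (360 - A) degrees, which sends a reading of T minutes past 12:00 to (720 - T) minutes past 12:00.
Mirror reads 10:58 = 658 minutes past 12:00.
Actual time: (720 - 658) mod 720 = 62 minutes = 1:02.

Final answer: 1:02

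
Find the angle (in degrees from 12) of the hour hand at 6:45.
The hour hand moves 30 degrees per hour and 0.5 degrees per minute.
At 6:45: (6) x 30 + 45 x 0.5 = 180 + 22.5 = 202.5 degrees

Final answer: 202.5 degrees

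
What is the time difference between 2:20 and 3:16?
From 2:20 to 3:16:
(3 x 60 + 16) - (2 x 60 + 20) = 196 - 140 = 56 minutes
= 56 minutes

Final answer: 56 minutes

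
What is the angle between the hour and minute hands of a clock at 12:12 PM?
Hour hand position: 0 x 30 + 12 x 0.5 = 6 degrees
Minute hand position: 12 x 6 = 72 degrees
Difference: |6 - 72| = 66 degrees
The angle between the hands is 66 degrees

Final answer: 66 degrees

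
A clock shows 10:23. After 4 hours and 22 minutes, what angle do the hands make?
First find the time 4 hours and 22 minutes after 10:23.
Total minutes: 10 x 60 + 23 + 4 x 60 + 22 = 885.
885 mod 720 = 165 minutes = 2:45.
Now compute the angle at 2:45:
Hour hand: 2 x 30 + 45 x 0.5 = 82.5 degrees
Minute hand: 45 x 6 = 270 degrees
Difference: |82.5 - 270| = 187.5 degrees
Smaller angle: 360 - 187.5 = 172.5 degrees

Final answer: 172.5 degrees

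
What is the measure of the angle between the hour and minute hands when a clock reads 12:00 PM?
Hour hand position: 0 x 30 + 0 x 0.5 = 0 degrees
Minute hand position: 0 x 6 = 0 degrees
Difference: |0 - 0| = 0 degrees
The angle between the hands is 0 degrees

Final answer: 0 degrees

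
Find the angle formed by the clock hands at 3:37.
Hour hand position: 3 x 30 + 37 x 0.5 = 108.5 degrees
Minute hand position: 37 x 6 = 222 degrees
Difference: |108.5 - 222| = 113.5 degrees
The angle between the hands is 113.5 degrees

Final answer: 113.5 degrees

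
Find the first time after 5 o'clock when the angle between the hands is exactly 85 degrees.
At t minutes past 5:00, the hour hand is at 30 x 5 + 0.5t degrees and the minute hand is at 6t degrees.
The smaller angle between them is 85 degrees when |30H - 5.5t| = 85 or |30H - 5.5t| = 275.
With H = 5, solve 30 x 5 - 5.5t = +/- target for each target:
  t = (30 x 5 - 85) / 5.5 = 11.82
  t = (30 x 5 + 85) / 5.5 = 42.73
  t = (30 x 5 - 275) / 5.5 = -22.73 (outside (0, 60))
  t = (30 x 5 + 275) / 5.5 = 77.27 (outside (0, 60))
Valid solutions in (0, 60): {11.82, 42.73} minutes.
The first occurrence is t = 11.82 minutes.
The hands form a 85-degree angle at 11.82 minutes past 5:00.

Final answer: 11.82 minutes past 5:00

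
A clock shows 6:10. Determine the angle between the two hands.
Hour hand position: 6 x 30 + 10 x 0.5 = 185 degrees
Minute hand position: 10 x 6 = 60 degrees
Difference: |185 - 60| = 125 degrees
The angle between the hands is 125 degrees

Final answer: 125 degrees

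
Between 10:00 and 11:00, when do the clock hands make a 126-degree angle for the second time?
At t minutes past 10:00, the hour hand is at 30 x 10 + 0.5t degrees and the minute hand is at 6t degrees.
The smaller angle between them is 126 degrees when |30H - 5.5t| = 126 or |30H - 5.5t| = 234.
With H = 10, solve 30 x 10 - 5.5t = +/- target for each target:
  t = (30 x 10 - 126) / 5.5 = 31.64
  t = (30 x 10 + 126) / 5.5 = 77.45 (outside (0, 60))
  t = (30 x 10 - 234) / 5.5 = 12
  t = (30 x 10 + 234) / 5.5 = 97.09 (outside (0, 60))
Valid solutions in (0, 60): {12, 31.64} minutes.
The second occurrence is t = 31.64 minutes.
The hands form a 126-degree angle at 31.64 minutes past 10:00.

Final answer: 31.64 minutes past 10:00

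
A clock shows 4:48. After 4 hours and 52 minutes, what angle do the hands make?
First find the time 4 hours and 52 minutes after 4:48.
Total minutes: 4 x 60 + 48 + 4 x 60 + 52 = 580.
580 mod 720 = 580 minutes = 9:40.
Now compute the angle at 9:40:
Hour hand: 9 x 30 + 40 x 0.5 = 290 degrees
Minute hand: 40 x 6 = 240 degrees
Difference: |290 - 240| = 50 degrees
The angle is 50 degrees

Final answer: 50 degrees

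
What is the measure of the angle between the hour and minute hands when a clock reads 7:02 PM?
Hour hand position: 7 x 30 + 2 x 0.5 = 211 degrees
Minute hand position: 2 x 6 = 12 degrees
Difference: |211 - 12| = 199 degrees
Since 199 > 180, the smaller angle is 360 - 199 = 161 degrees

Final answer: 161 degrees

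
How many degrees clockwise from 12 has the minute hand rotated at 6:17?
The minute hand moves 6 degrees per minute.
At 6:17: 17 x 6 = 102 degrees

Final answer: 102 degrees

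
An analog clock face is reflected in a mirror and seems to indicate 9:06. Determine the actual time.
Reflection across the vertical (12-6) axis maps a hand at angle A degrees to (360 - A) degrees, which sends a reading of T minutes past 12:00 to (720 - T) minutes past 12:00.
Mirror reads 9:06 = 546 minutes past 12:00.
Actual time: (720 - 546) mod 720 = 174 minutes = 2:54.

Final answer: 2:54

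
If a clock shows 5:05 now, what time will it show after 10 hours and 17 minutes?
Starting time: 5:05
Adding 17 minutes to 5 minutes: 5 + 17 = 22 minutes
Adding 10 hours: 5 + 10 = 15 - 12 = 3
Final time: 3:22

Final answer: 3:22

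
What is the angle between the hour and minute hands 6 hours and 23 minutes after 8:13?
First find the time 6 hours and 23 minutes after 8:13.
Total minutes: 8 x 60 + 13 + 6 x 60 + 23 = 876.
876 mod 720 = 156 minutes = 2:36.
Now compute the angle at 2:36:
Hour hand: 2 x 30 + 36 x 0.5 = 78 degrees
Minute hand: 36 x 6 = 216 degrees
Difference: |78 - 216| = 138 degrees
The angle is 138 degrees

Final answer: 138 degrees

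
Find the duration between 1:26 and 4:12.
From 1:26 to 4:12:
(4 x 60 + 12) - (1 x 60 + 26) = 252 - 86 = 166 minutes
= 2 hours and 46 minutes

Final answer: 2 hours and 46 minutes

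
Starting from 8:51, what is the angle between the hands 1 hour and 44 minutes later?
First find the time 1 hour and 44 minutes after 8:51.
Total minutes: 8 x 60 + 51 + 1 x 60 + 44 = 635.
635 mod 720 = 635 minutes = 10:35.
Now compute the angle at 10:35:
Hour hand: 10 x 30 + 35 x 0.5 = 317.5 degrees
Minute hand: 35 x 6 = 210 degrees
Difference: |317.5 - 210| = 107.5 degrees
The angle is 107.5 degrees

Final answer: 107.5 degrees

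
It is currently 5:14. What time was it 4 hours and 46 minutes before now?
Starting time: 5:14 = 314 total minutes past 12:00
Subtracting: 4 hours and 46 minutes = 286 minutes
314 - 286 = 28 minutes
= 28 minutes past 12:00 = 12:28

Final answer: 12:28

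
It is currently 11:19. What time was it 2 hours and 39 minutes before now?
Starting time: 11:19 = 679 total minutes past 12:00
Subtracting: 2 hours and 39 minutes = 159 minutes
679 - 159 = 520 minutes
= 8 hours and 40 minutes past 12:00 = 8:40

Final answer: 8:40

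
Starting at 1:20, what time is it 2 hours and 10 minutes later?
Starting time: 1:20
Adding 10 minutes to 20 minutes: 20 + 10 = 30 minutes
Adding 2 hours: 1 + 2 = 3
Final time: 3:30

Final answer: 3:30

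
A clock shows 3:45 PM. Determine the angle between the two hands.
Hour hand position: 3 x 30 + 45 x 0.5 = 112.5 degrees
Minute hand position: 45 x 6 = 270 degrees
Difference: |112.5 - 270| = 157.5 degrees
The angle between the hands is 157.5 degrees

Final answer: 157.5 degrees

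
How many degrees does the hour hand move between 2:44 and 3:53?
The hour hand moves 0.5 degrees per minute.
Time elapsed: 3:53 - 2:44 = 69 minutes
Angular displacement: 69 x 0.5 = 34.5 degrees

Final answer: 34.5 degrees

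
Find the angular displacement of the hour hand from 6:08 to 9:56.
The hour hand moves 0.5 degrees per minute.
Time elapsed: 9:56 - 6:08 = 228 minutes
Angular displacement: 228 x 0.5 = 114 degrees

Final answer: 114 degrees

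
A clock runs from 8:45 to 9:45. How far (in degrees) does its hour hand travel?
The hour hand moves 0.5 degrees per minute.
Time elapsed: 9:45 - 8:45 = 60 minutes
Angular displacement: 60 x 0.5 = 30 degrees

Final answer: 30 degrees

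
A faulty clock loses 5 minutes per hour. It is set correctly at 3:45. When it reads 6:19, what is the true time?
For every 60 true minutes, the faulty clock advances 55 minutes, so 1 faulty-clock minute corresponds to 60/55 true minutes.
From 3:45 to 6:19 on the faulty dial is 154 minutes.
True elapsed: 154 x 60/55 = 168 minutes = 2 hours and 48 minutes.
True time: 3:45 + 2 hours and 48 minutes = 6:33.

Final answer: 6:33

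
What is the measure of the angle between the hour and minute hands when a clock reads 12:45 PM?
Hour hand position: 0 x 30 + 45 x 0.5 = 22.5 degrees
Minute hand position: 45 x 6 = 270 degrees
Difference: |22.5 - 270| = 247.5 degrees
Since 247.5 > 180, the smaller angle is 360 - 247.5 = 112.5 degrees

Final answer: 112.5 degrees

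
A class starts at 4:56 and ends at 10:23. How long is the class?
From 4:56 to 10:23:
(10 x 60 + 23) - (4 x 60 + 56) = 623 - 296 = 327 minutes
= 5 hours and 27 minutes

Final answer: 5 hours and 27 minutes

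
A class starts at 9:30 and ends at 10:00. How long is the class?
From 9:30 to 10:00:
(10 x 60 + 0) - (9 x 60 + 30) = 600 - 570 = 30 minutes
= 30 minutes

Final answer: 30 minutes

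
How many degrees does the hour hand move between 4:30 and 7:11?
The hour hand moves 0.5 degrees per minute.
Time elapsed: 7:11 - 4:30 = 161 minutes
Angular displacement: 161 x 0.5 = 80.5 degrees

Final answer: 80.5 degrees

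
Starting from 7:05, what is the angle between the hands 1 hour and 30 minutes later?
First find the time 1 hour and 30 minutes after 7:05.
Total minutes: 7 x 60 + 5 + 1 x 60 + 30 = 515.
515 mod 720 = 515 minutes = 8:35.
Now compute the angle at 8:35:
Hour hand: 8 x 30 + 35 x 0.5 = 257.5 degrees
Minute hand: 35 x 6 = 210 degrees
Difference: |257.5 - 210| = 47.5 degrees
The angle is 47.5 degrees

Final answer: 47.5 degrees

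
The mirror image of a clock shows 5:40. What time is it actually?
Reflection across the vertical (12-6) axis maps a hand at angle A degrees to (360 - A) degrees, which sends a reading of T minutes past 12:00 to (720 - T) minutes past 12:00.
Mirror reads 5:40 = 340 minutes past 12:00.
Actual time: (720 - 340) mod 720 = 380 minutes = 6:20.

Final answer: 6:20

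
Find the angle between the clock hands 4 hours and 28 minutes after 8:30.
First find the time 4 hours and 28 minutes after 8:30.
Total minutes: 8 x 60 + 30 + 4 x 60 + 28 = 778.
778 mod 720 = 58 minutes = 12:58.
Now compute the angle at 12:58:
Hour hand: 0 x 30 + 58 x 0.5 = 29 degrees
Minute hand: 58 x 6 = 348 degrees
Difference: |29 - 348| = 319 degrees
Smaller angle: 360 - 319 = 41 degrees

Final answer: 41 degrees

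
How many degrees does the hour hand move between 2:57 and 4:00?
The hour hand moves 0.5 degrees per minute.
Time elapsed: 4:00 - 2:57 = 63 minutes
Angular displacement: 63 x 0.5 = 31.5 degrees

Final answer: 31.5 degrees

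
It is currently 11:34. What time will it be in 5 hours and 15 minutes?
Starting time: 11:34
Adding 15 minutes to 34 minutes: 34 + 15 = 49 minutes
Adding 5 hours: 11 + 5 = 16 - 12 = 4
Final time: 4:49

Final answer: 4:49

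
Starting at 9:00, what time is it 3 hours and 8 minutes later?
Starting time: 9:00
Adding 8 minutes to 0 minutes: 0 + 8 = 8 minutes
Adding 3 hours: 9 + 3 = 12
Final time: 12:08

Final answer: 12:08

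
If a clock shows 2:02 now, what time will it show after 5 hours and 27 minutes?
Starting time: 2:02
Adding 27 minutes to 2 minutes: 2 + 27 = 29 minutes
Adding 5 hours: 2 + 5 = 7
Final time: 7:29

Final answer: 7:29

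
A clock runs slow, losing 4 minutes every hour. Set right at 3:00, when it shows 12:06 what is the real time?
For every 60 true minutes, the faulty clock advances 56 minutes, so 1 faulty-clock minute corresponds to 60/56 true minutes.
From 3:00 to 12:06 on the faulty dial is 546 minutes.
True elapsed: 546 x 60/56 = 585 minutes = 9 hours and 45 minutes.
True time: 3:00 + 9 hours and 45 minutes = 12:45.

Final answer: 12:45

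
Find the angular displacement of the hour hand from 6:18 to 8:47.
The hour hand moves 0.5 degrees per minute.
Time elapsed: 8:47 - 6:18 = 149 minutes
Angular displacement: 149 x 0.5 = 74.5 degrees

Final answer: 74.5 degrees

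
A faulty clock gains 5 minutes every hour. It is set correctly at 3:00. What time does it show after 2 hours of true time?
For every 60 true minutes, the faulty clock advances 60 + 5 = 65 minutes.
True elapsed: 2 hours = 120 minutes.
Faulty clock advances: 120 x 65/60 = 130 minutes (drift: 10 minutes ahead).
Shown time: 3:00 + 130 minutes = 5:10.

Final answer: 5:10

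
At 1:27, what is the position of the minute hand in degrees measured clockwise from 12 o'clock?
The minute hand moves 6 degrees per minute.
At 1:27: 27 x 6 = 162 degrees

Final answer: 162 degrees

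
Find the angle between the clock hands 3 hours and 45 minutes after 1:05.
First find the time 3 hours and 45 minutes after 1:05.
Total minutes: 1 x 60 + 5 + 3 x 60 + 45 = 290.
290 mod 720 = 290 minutes = 4:50.
Now compute the angle at 4:50:
Hour hand: 4 x 30 + 50 x 0.5 = 145 degrees
Minute hand: 50 x 6 = 300 degrees
Difference: |145 - 300| = 155 degrees
The angle is 155 degrees

Final answer: 155 degrees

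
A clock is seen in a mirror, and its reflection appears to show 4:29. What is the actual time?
Reflection across the vertical (12-6) axis maps a hand at angle A degrees to (360 - A) degrees, which sends a reading of T minutes past 12:00 to (720 - T) minutes past 12:00.
Mirror reads 4:29 = 269 minutes past 12:00.
Actual time: (720 - 269) mod 720 = 451 minutes = 7:31.

Final answer: 7:31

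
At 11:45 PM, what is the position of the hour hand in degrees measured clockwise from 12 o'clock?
The hour hand moves 30 degrees per hour and 0.5 degrees per minute.
At 11:45: (11) x 30 + 45 x 0.5 = 330 + 22.5 = 352.5 degrees

Final answer: 352.5 degrees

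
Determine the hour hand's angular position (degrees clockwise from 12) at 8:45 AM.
The hour hand moves 30 degrees per hour and 0.5 degrees per minute.
At 8:45: (8) x 30 + 45 x 0.5 = 240 + 22.5 = 262.5 degrees

Final answer: 262.5 degrees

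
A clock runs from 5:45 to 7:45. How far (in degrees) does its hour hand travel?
The hour hand moves 0.5 degrees per minute.
Time elapsed: 7:45 - 5:45 = 120 minutes
Angular displacement: 120 x 0.5 = 60 degrees

Final answer: 60 degrees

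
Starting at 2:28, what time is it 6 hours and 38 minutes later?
Starting time: 2:28
Adding 38 minutes to 28 minutes: 28 + 38 = 66 minutes = 1 hour and 6 minutes
Adding 6 hours: 2 + 6 + 1 (carry) = 9
Final time: 9:06

Final answer: 9:06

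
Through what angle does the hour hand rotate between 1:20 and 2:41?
The hour hand moves 0.5 degrees per minute.
Time elapsed: 2:41 - 1:20 = 81 minutes
Angular displacement: 81 x 0.5 = 40.5 degrees

Final answer: 40.5 degrees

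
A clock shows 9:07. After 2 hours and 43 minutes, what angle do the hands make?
First find the time 2 hours and 43 minutes after 9:07.
Total minutes: 9 x 60 + 7 + 2 x 60 + 43 = 710.
710 mod 720 = 710 minutes = 11:50.
Now compute the angle at 11:50:
Hour hand: 11 x 30 + 50 x 0.5 = 355 degrees
Minute hand: 50 x 6 = 300 degrees
Difference: |355 - 300| = 55 degrees
The angle is 55 degrees

Final answer: 55 degrees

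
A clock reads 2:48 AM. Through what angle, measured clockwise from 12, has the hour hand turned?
The hour hand moves 30 degrees per hour and 0.5 degrees per minute.
At 2:48: (2) x 30 + 48 x 0.5 = 60 + 24 = 84 degrees

Final answer: 84 degrees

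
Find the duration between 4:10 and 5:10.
From 4:10 to 5:10:
(5 x 60 + 10) - (4 x 60 + 10) = 310 - 250 = 60 minutes
= 1 hour

Final answer: 1 hour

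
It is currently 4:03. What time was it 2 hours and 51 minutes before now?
Starting time: 4:03 = 243 total minutes past 12:00
Subtracting: 2 hours and 51 minutes = 171 minutes
243 - 171 = 72 minutes
= 1 hour and 12 minutes past 12:00 = 1:12

Final answer: 1:12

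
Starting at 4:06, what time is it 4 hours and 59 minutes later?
Starting time: 4:06
Adding 59 minutes to 6 minutes: 6 + 59 = 65 minutes = 1 hour and 5 minutes
Adding 4 hours: 4 + 4 + 1 (carry) = 9
Final time: 9:05

Final answer: 9:05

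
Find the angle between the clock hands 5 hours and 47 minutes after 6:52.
First find the time 5 hours and 47 minutes after 6:52.
Total minutes: 6 x 60 + 52 + 5 x 60 + 47 = 759.
759 mod 720 = 39 minutes = 12:39.
Now compute the angle at 12:39:
Hour hand: 0 x 30 + 39 x 0.5 = 19.5 degrees
Minute hand: 39 x 6 = 234 degrees
Difference: |19.5 - 234| = 214.5 degrees
Smaller angle: 360 - 214.5 = 145.5 degrees

Final answer: 145.5 degrees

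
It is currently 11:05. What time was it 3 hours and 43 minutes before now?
Starting time: 11:05 = 665 total minutes past 12:00
Subtracting: 3 hours and 43 minutes = 223 minutes
665 - 223 = 442 minutes
= 7 hours and 22 minutes past 12:00 = 7:22

Final answer: 7:22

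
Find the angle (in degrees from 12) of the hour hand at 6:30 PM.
The hour hand moves 30 degrees per hour and 0.5 degrees per minute.
At 6:30: (6) x 30 + 30 x 0.5 = 180 + 15 = 195 degrees

Final answer: 195 degrees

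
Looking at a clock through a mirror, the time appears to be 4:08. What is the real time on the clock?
Reflection across the vertical (12-6) axis maps a hand at angle A degrees to (360 - A) degrees, which sends a reading of T minutes past 12:00 to (720 - T) minutes past 12:00.
Mirror reads 4:08 = 248 minutes past 12:00.
Actual time: (720 - 248) mod 720 = 472 minutes = 7:52.

Final answer: 7:52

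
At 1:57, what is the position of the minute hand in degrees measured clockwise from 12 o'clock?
The minute hand moves 6 degrees per minute.
At 1:57: 57 x 6 = 342 degrees

Final answer: 342 degrees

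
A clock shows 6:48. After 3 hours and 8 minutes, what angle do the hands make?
First find the time 3 hours and 8 minutes after 6:48.
Total minutes: 6 x 60 + 48 + 3 x 60 + 8 = 596.
596 mod 720 = 596 minutes = 9:56.
Now compute the angle at 9:56:
Hour hand: 9 x 30 + 56 x 0.5 = 298 degrees
Minute hand: 56 x 6 = 336 degrees
Difference: |298 - 336| = 38 degrees
The angle is 38 degrees

Final answer: 38 degrees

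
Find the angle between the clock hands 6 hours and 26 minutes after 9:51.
First find the time 6 hours and 26 minutes after 9:51.
Total minutes: 9 x 60 + 51 + 6 x 60 + 26 = 977.
977 mod 720 = 257 minutes = 4:17.
Now compute the angle at 4:17:
Hour hand: 4 x 30 + 17 x 0.5 = 128.5 degrees
Minute hand: 17 x 6 = 102 degrees
Difference: |128.5 - 102| = 26.5 degrees
The angle is 26.5 degrees

Final answer: 26.5 degrees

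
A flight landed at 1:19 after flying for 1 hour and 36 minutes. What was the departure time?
Starting time: 1:19 = 79 total minutes past 12:00
Subtracting: 1 hour and 36 minutes = 96 minutes
79 - 96 = -17 (negative, add 12 hours = 720) = 703 minutes
= 11 hours and 43 minutes past 12:00 = 11:43

Final answer: 11:43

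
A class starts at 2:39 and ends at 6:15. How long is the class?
From 2:39 to 6:15:
(6 x 60 + 15) - (2 x 60 + 39) = 375 - 159 = 216 minutes
= 3 hours and 36 minutes

Final answer: 3 hours and 36 minutes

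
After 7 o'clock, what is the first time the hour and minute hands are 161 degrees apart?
At t minutes past 7:00, the hour hand is at 30 x 7 + 0.5t degrees and the minute hand is at 6t degrees.
The smaller angle between them is 161 degrees when |30H - 5.5t| = 161 or |30H - 5.5t| = 199.
With H = 7, solve 30 x 7 - 5.5t = +/- target for each target:
  t = (30 x 7 - 161) / 5.5 = 8.91
  t = (30 x 7 + 161) / 5.5 = 67.45 (outside (0, 60))
  t = (30 x 7 - 199) / 5.5 = 2
  t = (30 x 7 + 199) / 5.5 = 74.36 (outside (0, 60))
Valid solutions in (0, 60): {2, 8.91} minutes.
The first occurrence is t = 2 minutes.
The hands form a 161-degree angle at 2 minutes past 7:00.

Final answer: 2 minutes past 7:00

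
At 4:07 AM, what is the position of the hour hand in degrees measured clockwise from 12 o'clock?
The hour hand moves 30 degrees per hour and 0.5 degrees per minute.
At 4:07: (4) x 30 + 7 x 0.5 = 120 + 3.5 = 123.5 degrees

Final answer: 123.5 degrees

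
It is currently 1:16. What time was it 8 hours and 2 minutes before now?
Starting time: 1:16 = 76 total minutes past 12:00
Subtracting: 8 hours and 2 minutes = 482 minutes
76 - 482 = -406 (negative, add 12 hours = 720) = 314 minutes
= 5 hours and 14 minutes past 12:00 = 5:14

Final answer: 5:14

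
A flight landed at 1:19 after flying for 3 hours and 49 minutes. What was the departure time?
Starting time: 1:19 = 79 total minutes past 12:00
Subtracting: 3 hours and 49 minutes = 229 minutes
79 - 229 = -150 (negative, add 12 hours = 720) = 570 minutes
= 9 hours and 30 minutes past 12:00 = 9:30

Final answer: 9:30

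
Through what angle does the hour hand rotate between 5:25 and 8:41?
The hour hand moves 0.5 degrees per minute.
Time elapsed: 8:41 - 5:25 = 196 minutes
Angular displacement: 196 x 0.5 = 98 degrees

Final answer: 98 degrees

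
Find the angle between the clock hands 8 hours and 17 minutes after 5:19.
First find the time 8 hours and 17 minutes after 5:19.
Total minutes: 5 x 60 + 19 + 8 x 60 + 17 = 816.
816 mod 720 = 96 minutes = 1:36.
Now compute the angle at 1:36:
Hour hand: 1 x 30 + 36 x 0.5 = 48 degrees
Minute hand: 36 x 6 = 216 degrees
Difference: |48 - 216| = 168 degrees
The angle is 168 degrees

Final answer: 168 degrees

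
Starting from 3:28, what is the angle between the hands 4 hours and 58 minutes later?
First find the time 4 hours and 58 minutes after 3:28.
Total minutes: 3 x 60 + 28 + 4 x 60 + 58 = 506.
506 mod 720 = 506 minutes = 8:26.
Now compute the angle at 8:26:
Hour hand: 8 x 30 + 26 x 0.5 = 253 degrees
Minute hand: 26 x 6 = 156 degrees
Difference: |253 - 156| = 97 degrees
The angle is 97 degrees

Final answer: 97 degrees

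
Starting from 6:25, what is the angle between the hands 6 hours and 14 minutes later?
First find the time 6 hours and 14 minutes after 6:25.
Total minutes: 6 x 60 + 25 + 6 x 60 + 14 = 759.
759 mod 720 = 39 minutes = 12:39.
Now compute the angle at 12:39:
Hour hand: 0 x 30 + 39 x 0.5 = 19.5 degrees
Minute hand: 39 x 6 = 234 degrees
Difference: |19.5 - 234| = 214.5 degrees
Smaller angle: 360 - 214.5 = 145.5 degrees

Final answer: 145.5 degrees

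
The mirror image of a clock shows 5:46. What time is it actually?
Reflection across the vertical (12-6) axis maps a hand at angle A degrees to (360 - A) degrees, which sends a reading of T minutes past 12:00 to (720 - T) minutes past 12:00.
Mirror reads 5:46 = 346 minutes past 12:00.
Actual time: (720 - 346) mod 720 = 374 minutes = 6:14.

Final answer: 6:14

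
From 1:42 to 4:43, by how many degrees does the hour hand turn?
The hour hand moves 0.5 degrees per minute.
Time elapsed: 4:43 - 1:42 = 181 minutes
Angular displacement: 181 x 0.5 = 90.5 degrees

Final answer: 90.5 degrees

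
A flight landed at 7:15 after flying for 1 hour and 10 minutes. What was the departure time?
Starting time: 7:15 = 435 total minutes past 12:00
Subtracting: 1 hour and 10 minutes = 70 minutes
435 - 70 = 365 minutes
= 6 hours and 5 minutes past 12:00 = 6:05

Final answer: 6:05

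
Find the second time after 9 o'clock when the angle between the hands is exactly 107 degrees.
At t minutes past 9:00, the hour hand is at 30 x 9 + 0.5t degrees and the minute hand is at 6t degrees.
The smaller angle between them is 107 degrees when |30H - 5.5t| = 107 or |30H - 5.5t| = 253.
With H = 9, solve 30 x 9 - 5.5t = +/- target for each target:
  t = (30 x 9 - 107) / 5.5 = 29.64
  t = (30 x 9 + 107) / 5.5 = 68.55 (outside (0, 60))
  t = (30 x 9 - 253) / 5.5 = 3.09
  t = (30 x 9 + 253) / 5.5 = 95.09 (outside (0, 60))
Valid solutions in (0, 60): {3.09, 29.64} minutes.
The second occurrence is t = 29.64 minutes.
The hands form a 107-degree angle at 29.64 minutes past 9:00.

Final answer: 29.64 minutes past 9:00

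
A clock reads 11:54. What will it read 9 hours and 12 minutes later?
Starting time: 11:54
Adding 12 minutes to 54 minutes: 54 + 12 = 66 minutes = 1 hour and 6 minutes
Adding 9 hours: 11 + 9 + 1 (carry) = 21 - 12 = 9
Final time: 9:06

Final answer: 9:06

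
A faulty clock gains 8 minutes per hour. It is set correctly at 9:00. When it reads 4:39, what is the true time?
For every 60 true minutes, the faulty clock advances 68 minutes, so 1 faulty-clock minute corresponds to 60/68 true minutes.
From 9:00 to 4:39 on the faulty dial is 459 minutes.
True elapsed: 459 x 60/68 = 405 minutes = 6 hours and 45 minutes.
True time: 9:00 + 6 hours and 45 minutes = 3:45.

Final answer: 3:45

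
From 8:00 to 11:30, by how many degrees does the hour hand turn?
The hour hand moves 0.5 degrees per minute.
Time elapsed: 11:30 - 8:00 = 210 minutes
Angular displacement: 210 x 0.5 = 105 degrees

Final answer: 105 degrees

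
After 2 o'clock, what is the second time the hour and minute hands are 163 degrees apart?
At t minutes past 2:00, the hour hand is at 30 x 2 + 0.5t degrees and the minute hand is at 6t degrees.
The smaller angle between them is 163 degrees when |30H - 5.5t| = 163 or |30H - 5.5t| = 197.
With H = 2, solve 30 x 2 - 5.5t = +/- target for each target:
  t = (30 x 2 - 163) / 5.5 = -18.73 (outside (0, 60))
  t = (30 x 2 + 163) / 5.5 = 40.55
  t = (30 x 2 - 197) / 5.5 = -24.91 (outside (0, 60))
  t = (30 x 2 + 197) / 5.5 = 46.73
Valid solutions in (0, 60): {40.55, 46.73} minutes.
The second occurrence is t = 46.73 minutes.
The hands form a 163-degree angle at 46.73 minutes past 2:00.

Final answer: 46.73 minutes past 2:00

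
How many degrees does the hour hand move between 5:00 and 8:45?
The hour hand moves 0.5 degrees per minute.
Time elapsed: 8:45 - 5:00 = 225 minutes
Angular displacement: 225 x 0.5 = 112.5 degrees

Final answer: 112.5 degrees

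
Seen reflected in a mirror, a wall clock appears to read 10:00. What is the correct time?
Reflection across the vertical (12-6) axis maps a hand at angle A degrees to (360 - A) degrees, which sends a reading of T minutes past 12:00 to (720 - T) minutes past 12:00.
Mirror reads 10:00 = 600 minutes past 12:00.
Actual time: (720 - 600) mod 720 = 120 minutes = 2:00.

Final answer: 2:00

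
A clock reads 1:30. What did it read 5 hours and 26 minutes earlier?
Starting time: 1:30 = 90 total minutes past 12:00
Subtracting: 5 hours and 26 minutes = 326 minutes
90 - 326 = -236 (negative, add 12 hours = 720) = 484 minutes
= 8 hours and 4 minutes past 12:00 = 8:04

Final answer: 8:04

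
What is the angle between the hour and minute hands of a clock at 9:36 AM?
Hour hand position: 9 x 30 + 36 x 0.5 = 288 degrees
Minute hand position: 36 x 6 = 216 degrees
Difference: |288 - 216| = 72 degrees
The angle between the hands is 72 degrees

Final answer: 72 degrees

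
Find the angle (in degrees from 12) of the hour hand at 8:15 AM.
The hour hand moves 30 degrees per hour and 0.5 degrees per minute.
At 8:15: (8) x 30 + 15 x 0.5 = 240 + 7.5 = 247.5 degrees

Final answer: 247.5 degrees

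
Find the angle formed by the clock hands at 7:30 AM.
Hour hand position: 7 x 30 + 30 x 0.5 = 225 degrees
Minute hand position: 30 x 6 = 180 degrees
Difference: |225 - 180| = 45 degrees
The angle between the hands is 45 degrees

Final answer: 45 degrees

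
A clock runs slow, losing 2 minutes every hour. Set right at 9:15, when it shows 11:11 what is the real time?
For every 60 true minutes, the faulty clock advances 58 minutes, so 1 faulty-clock minute corresponds to 60/58 true minutes.
From 9:15 to 11:11 on the faulty dial is 116 minutes.
True elapsed: 116 x 60/58 = 120 minutes = 2 hours.
True time: 9:15 + 2 hours = 11:15.

Final answer: 11:15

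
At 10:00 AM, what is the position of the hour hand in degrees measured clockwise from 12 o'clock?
The hour hand moves 30 degrees per hour and 0.5 degrees per minute.
At 10:00: (10) x 30 + 0 x 0.5 = 300 + 0 = 300 degrees

Final answer: 300 degrees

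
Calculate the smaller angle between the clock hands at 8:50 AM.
Hour hand position: 8 x 30 + 50 x 0.5 = 265 degrees
Minute hand position: 50 x 6 = 300 degrees
Difference: |265 - 300| = 35 degrees
The angle between the hands is 35 degrees

Final answer: 35 degrees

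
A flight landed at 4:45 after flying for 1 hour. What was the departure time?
Starting time: 4:45 = 285 total minutes past 12:00
Subtracting: 1 hour = 60 minutes
285 - 60 = 225 minutes
= 3 hours and 45 minutes past 12:00 = 3:45

Final answer: 3:45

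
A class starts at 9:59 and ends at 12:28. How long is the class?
From 9:59 to 12:28:
(12 x 60 + 28) - (9 x 60 + 59) = 748 - 599 = 149 minutes
= 2 hours and 29 minutes

Final answer: 2 hours and 29 minutes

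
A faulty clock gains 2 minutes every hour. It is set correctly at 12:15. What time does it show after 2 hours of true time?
For every 60 true minutes, the faulty clock advances 60 + 2 = 62 minutes.
True elapsed: 2 hours = 120 minutes.
Faulty clock advances: 120 x 62/60 = 124 minutes (drift: 4 minutes ahead).
Shown time: 12:15 + 124 minutes = 2:19.

Final answer: 2:19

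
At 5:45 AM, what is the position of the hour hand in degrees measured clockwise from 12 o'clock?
The hour hand moves 30 degrees per hour and 0.5 degrees per minute.
At 5:45: (5) x 30 + 45 x 0.5 = 150 + 22.5 = 172.5 degrees

Final answer: 172.5 degrees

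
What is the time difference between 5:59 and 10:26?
From 5:59 to 10:26:
(10 x 60 + 26) - (5 x 60 + 59) = 626 - 359 = 267 minutes
= 4 hours and 27 minutes

Final answer: 4 hours and 27 minutes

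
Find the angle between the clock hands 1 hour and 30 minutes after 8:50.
First find the time 1 hour and 30 minutes after 8:50.
Total minutes: 8 x 60 + 50 + 1 x 60 + 30 = 620.
620 mod 720 = 620 minutes = 10:20.
Now compute the angle at 10:20:
Hour hand: 10 x 30 + 20 x 0.5 = 310 degrees
Minute hand: 20 x 6 = 120 degrees
Difference: |310 - 120| = 190 degrees
Smaller angle: 360 - 190 = 170 degrees

Final answer: 170 degrees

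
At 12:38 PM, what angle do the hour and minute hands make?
Hour hand position: 0 x 30 + 38 x 0.5 = 19 degrees
Minute hand position: 38 x 6 = 228 degrees
Difference: |19 - 228| = 209 degrees
Since 209 > 180, the smaller angle is 360 - 209 = 151 degrees

Final answer: 151 degrees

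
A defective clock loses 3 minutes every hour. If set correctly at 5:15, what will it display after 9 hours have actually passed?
For every 60 true minutes, the faulty clock advances 60 - 3 = 57 minutes.
True elapsed: 9 hours = 540 minutes.
Faulty clock advances: 540 x 57/60 = 513 minutes (drift: 27 minutes behind).
Shown time: 5:15 + 513 minutes = 1:48.

Final answer: 1:48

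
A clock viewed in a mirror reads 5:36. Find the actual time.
Reflection across the vertical (12-6) axis maps a hand at angle A degrees to (360 - A) degrees, which sends a reading of T minutes past 12:00 to (720 - T) minutes past 12:00.
Mirror reads 5:36 = 336 minutes past 12:00.
Actual time: (720 - 336) mod 720 = 384 minutes = 6:24.

Final answer: 6:24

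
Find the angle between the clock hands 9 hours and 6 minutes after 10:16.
First find the time 9 hours and 6 minutes after 10:16.
Total minutes: 10 x 60 + 16 + 9 x 60 + 6 = 1162.
1162 mod 720 = 442 minutes = 7:22.
Now compute the angle at 7:22:
Hour hand: 7 x 30 + 22 x 0.5 = 221 degrees
Minute hand: 22 x 6 = 132 degrees
Difference: |221 - 132| = 89 degrees
The angle is 89 degrees

Final answer: 89 degrees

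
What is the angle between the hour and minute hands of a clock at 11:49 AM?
Hour hand position: 11 x 30 + 49 x 0.5 = 354.5 degrees
Minute hand position: 49 x 6 = 294 degrees
Difference: |354.5 - 294| = 60.5 degrees
The angle between the hands is 60.5 degrees

Final answer: 60.5 degrees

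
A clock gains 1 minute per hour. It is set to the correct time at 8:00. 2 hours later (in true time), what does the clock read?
For every 60 true minutes, the faulty clock advances 60 + 1 = 61 minutes.
True elapsed: 2 hours = 120 minutes.
Faulty clock advances: 120 x 61/60 = 122 minutes (drift: 2 minutes ahead).
Shown time: 8:00 + 122 minutes = 10:02.

Final answer: 10:02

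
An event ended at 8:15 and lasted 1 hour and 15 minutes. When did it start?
Starting time: 8:15 = 495 total minutes past 12:00
Subtracting: 1 hour and 15 minutes = 75 minutes
495 - 75 = 420 minutes
= 7 hours past 12:00 = 7:00

Final answer: 7:00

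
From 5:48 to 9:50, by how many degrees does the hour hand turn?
The hour hand moves 0.5 degrees per minute.
Time elapsed: 9:50 - 5:48 = 242 minutes
Angular displacement: 242 x 0.5 = 121 degrees

Final answer: 121 degrees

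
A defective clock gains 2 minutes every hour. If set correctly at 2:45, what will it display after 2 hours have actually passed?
For every 60 true minutes, the faulty clock advances 60 + 2 = 62 minutes.
True elapsed: 2 hours = 120 minutes.
Faulty clock advances: 120 x 62/60 = 124 minutes (drift: 4 minutes ahead).
Shown time: 2:45 + 124 minutes = 4:49.

Final answer: 4:49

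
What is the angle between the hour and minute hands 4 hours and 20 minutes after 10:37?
First find the time 4 hours and 20 minutes after 10:37.
Total minutes: 10 x 60 + 37 + 4 x 60 + 20 = 897.
897 mod 720 = 177 minutes = 2:57.
Now compute the angle at 2:57:
Hour hand: 2 x 30 + 57 x 0.5 = 88.5 degrees
Minute hand: 57 x 6 = 342 degrees
Difference: |88.5 - 342| = 253.5 degrees
Smaller angle: 360 - 253.5 = 106.5 degrees

Final answer: 106.5 degrees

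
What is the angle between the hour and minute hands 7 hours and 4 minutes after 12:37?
First find the time 7 hours and 4 minutes after 12:37.
Total minutes: 12 x 60 + 37 + 7 x 60 + 4 = 1181.
1181 mod 720 = 461 minutes = 7:41.
Now compute the angle at 7:41:
Hour hand: 7 x 30 + 41 x 0.5 = 230.5 degrees
Minute hand: 41 x 6 = 246 degrees
Difference: |230.5 - 246| = 15.5 degrees
The angle is 15.5 degrees

Final answer: 15.5 degrees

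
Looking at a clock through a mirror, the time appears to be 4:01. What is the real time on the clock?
Reflection across the vertical (12-6) axis maps a hand at angle A degrees to (360 - A) degrees, which sends a reading of T minutes past 12:00 to (720 - T) minutes past 12:00.
Mirror reads 4:01 = 241 minutes past 12:00.
Actual time: (720 - 241) mod 720 = 479 minutes = 7:59.

Final answer: 7:59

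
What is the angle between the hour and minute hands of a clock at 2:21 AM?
Hour hand position: 2 x 30 + 21 x 0.5 = 70.5 degrees
Minute hand position: 21 x 6 = 126 degrees
Difference: |70.5 - 126| = 55.5 degrees
The angle between the hands is 55.5 degrees

Final answer: 55.5 degrees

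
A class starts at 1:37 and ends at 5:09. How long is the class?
From 1:37 to 5:09:
(5 x 60 + 9) - (1 x 60 + 37) = 309 - 97 = 212 minutes
= 3 hours and 32 minutes

Final answer: 3 hours and 32 minutes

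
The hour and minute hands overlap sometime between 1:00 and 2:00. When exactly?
The minute hand gains 5.5 degrees per minute on the hour hand.
At 1:00, the hour hand is at 30 degrees and the minute hand is at 0 degrees.
The gap is 30 degrees. Time to close: 30/5.5 = 60 x 1/11 = 5.45 minutes.
The hands overlap at 5.45 minutes past 1:00.

Final answer: 5.45 minutes past 1:00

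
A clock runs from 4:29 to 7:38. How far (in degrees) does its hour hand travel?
The hour hand moves 0.5 degrees per minute.
Time elapsed: 7:38 - 4:29 = 189 minutes
Angular displacement: 189 x 0.5 = 94.5 degrees

Final answer: 94.5 degrees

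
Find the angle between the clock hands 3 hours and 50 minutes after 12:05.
First find the time 3 hours and 50 minutes after 12:05.
Total minutes: 12 x 60 + 5 + 3 x 60 + 50 = 955.
955 mod 720 = 235 minutes = 3:55.
Now compute the angle at 3:55:
Hour hand: 3 x 30 + 55 x 0.5 = 117.5 degrees
Minute hand: 55 x 6 = 330 degrees
Difference: |117.5 - 330| = 212.5 degrees
Smaller angle: 360 - 212.5 = 147.5 degrees

Final answer: 147.5 degrees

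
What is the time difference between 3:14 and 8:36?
From 3:14 to 8:36:
(8 x 60 + 36) - (3 x 60 + 14) = 516 - 194 = 322 minutes
= 5 hours and 22 minutes

Final answer: 5 hours and 22 minutes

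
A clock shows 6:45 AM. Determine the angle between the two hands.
Hour hand position: 6 x 30 + 45 x 0.5 = 202.5 degrees
Minute hand position: 45 x 6 = 270 degrees
Difference: |202.5 - 270| = 67.5 degrees
The angle between the hands is 67.5 degrees

Final answer: 67.5 degrees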